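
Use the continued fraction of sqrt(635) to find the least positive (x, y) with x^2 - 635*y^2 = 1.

First expand sqrt(635) as a continued fraction. With x_i = (sqrt(635) + m_i)/d_i and (m_0, d_0) = (0, 1): a_0 = floor(sqrt(635)) = 25, since 25^2 = 625 <= 635 < 676 = 26^2.
Iterate m_{i+1} = d_i*a_i - m_i, d_{i+1} = (635 - m_{i+1}^2)/d_i, a_{i+1} = floor((a_0 + m_{i+1})/d_{i+1}):
  m_1 = 1*25 - 0 = 25, d_1 = (635 - 25^2)/1 = 10/1 = 10, a_1 = floor((25 + 25)/10) = 5.
  m_2 = 10*5 - 25 = 25, d_2 = (635 - 25^2)/10 = 10/10 = 1, a_2 = floor((25 + 25)/1) = 50.
  m_3 = 1*50 - 25 = 25, d_3 = (635 - 25^2)/1 = 10/1 = 10: (m_3, d_3) = (m_1, d_1) = (25, 10), so from here the quotients repeat a_1, a_2; the period length is 2.
So sqrt(635) = [25; (5, 50)] with period length k = 2.
k is even, so the fundamental solution of x^2 - 635y^2 = 1 is (p_{k-1}, q_{k-1}) = (p_1, q_1); compute convergents through index 1.
Convergents (p_i = a_i*p_{i-1} + p_{i-2}, q_i = a_i*q_{i-1} + q_{i-2} with p_{-2}=0, p_{-1}=1, q_{-2}=1, q_{-1}=0):
  i=0: a_0=25, p_0 = 25*1 + 0 = 25, q_0 = 25*0 + 1 = 1.
  i=1: a_1=5, p_1 = 5*25 + 1 = 126, q_1 = 5*1 + 0 = 5.
Check: 126^2 - 635*5^2 = 15876 - 15875 = 1, so (x, y) = (126, 5) solves the equation, and by the theorem it is the least positive solution.

(x, y) = (126, 5)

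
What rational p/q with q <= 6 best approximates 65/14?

Expand x = 65/14 as a continued fraction with the Euclidean algorithm:
  65 = 4*14 + 9, so a_0 = 4.
  14 = 1*9 + 5, so a_1 = 1.
  9 = 1*5 + 4, so a_2 = 1.
  5 = 1*4 + 1, so a_3 = 1.
  4 = 4*1 + 0, so a_4 = 4.
so x = [4; 1, 1, 1, 4].
Convergents (p_i = a_i*p_{i-1} + p_{i-2}, q_i = a_i*q_{i-1} + q_{i-2} with p_{-2}=0, p_{-1}=1, q_{-2}=1, q_{-1}=0), until the denominator exceeds 6:
  i=0: a_0=4, p_0 = 4*1 + 0 = 4, q_0 = 4*0 + 1 = 1.
  i=1: a_1=1, p_1 = 1*4 + 1 = 5, q_1 = 1*1 + 0 = 1.
  i=2: a_2=1, p_2 = 1*5 + 4 = 9, q_2 = 1*1 + 1 = 2.
  i=3: a_3=1, p_3 = 1*9 + 5 = 14, q_3 = 1*2 + 1 = 3.
  i=4: a_4=4, p_4 = 4*14 + 9 = 65, q_4 = 4*3 + 2 = 14.
q_4 = 14 > 6, so the last convergent with denominator <= 6 is p_3/q_3 = 14/3.
The closest fraction with denominator <= 6 is either p_3/q_3 or the intermediate fraction (k*p_3 + p_2)/(k*q_3 + q_2) with the largest k >= 1 whose denominator stays <= 6; these approach x as k grows, and every other convergent or intermediate fraction in range is farther away.
Largest k: floor((6 - q_2)/q_3) = floor((6 - 2)/3) = 1.
That gives (1*14 + 9)/(1*3 + 2) = 23/5.
Compare the errors: |x - 14/3| = |65*3 - 14*14|/(14*3) = 1/42, and |x - 23/5| = |65*5 - 23*14|/(14*5) = 3/70.
Cross-multiplying, 1*70 = 70 < 126 = 3*42, so 1/42 is smaller: the convergent 14/3 is closer to x than 23/5.

14/3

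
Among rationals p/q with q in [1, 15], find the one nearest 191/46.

54/13

Expand x = 191/46 as a continued fraction with the Euclidean algorithm:
  191 = 4*46 + 7, so a_0 = 4.
  46 = 6*7 + 4, so a_1 = 6.
  7 = 1*4 + 3, so a_2 = 1.
  4 = 1*3 + 1, so a_3 = 1.
  3 = 3*1 + 0, so a_4 = 3.
so x = [4; 6, 1, 1, 3].
Convergents (p_i = a_i*p_{i-1} + p_{i-2}, q_i = a_i*q_{i-1} + q_{i-2} with p_{-2}=0, p_{-1}=1, q_{-2}=1, q_{-1}=0), until the denominator exceeds 15:
  i=0: a_0=4, p_0 = 4*1 + 0 = 4, q_0 = 4*0 + 1 = 1.
  i=1: a_1=6, p_1 = 6*4 + 1 = 25, q_1 = 6*1 + 0 = 6.
  i=2: a_2=1, p_2 = 1*25 + 4 = 29, q_2 = 1*6 + 1 = 7.
  i=3: a_3=1, p_3 = 1*29 + 25 = 54, q_3 = 1*7 + 6 = 13.
  i=4: a_4=3, p_4 = 3*54 + 29 = 191, q_4 = 3*13 + 7 = 46.
q_4 = 46 > 15, so the last convergent with denominator <= 15 is p_3/q_3 = 54/13.
The closest fraction with denominator <= 15 is either p_3/q_3 or the intermediate fraction (k*p_3 + p_2)/(k*q_3 + q_2) with the largest k >= 1 whose denominator stays <= 15; these approach x as k grows, and every other convergent or intermediate fraction in range is farther away.
Largest k: floor((15 - q_2)/q_3) = floor((15 - 7)/13) = 0.
Since k = 0, no intermediate fraction beyond p_3/q_3 has denominator <= 15, so the convergent 54/13 is the closest (its error is |191*13 - 54*46|/(46*13) = 1/598).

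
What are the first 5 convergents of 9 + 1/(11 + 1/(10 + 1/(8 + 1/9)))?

9/1, 100/11, 1009/111, 8172/899, 74557/8202

Using the convergent recurrence p_i = a_i*p_{i-1} + p_{i-2}, q_i = a_i*q_{i-1} + q_{i-2} with p_{-2}=0, p_{-1}=1, q_{-2}=1, q_{-1}=0:
  i=0: a_0=9, p_0 = 9*1 + 0 = 9, q_0 = 9*0 + 1 = 1.
  i=1: a_1=11, p_1 = 11*9 + 1 = 100, q_1 = 11*1 + 0 = 11.
  i=2: a_2=10, p_2 = 10*100 + 9 = 1009, q_2 = 10*11 + 1 = 111.
  i=3: a_3=8, p_3 = 8*1009 + 100 = 8172, q_3 = 8*111 + 11 = 899.
  i=4: a_4=9, p_4 = 9*8172 + 1009 = 74557, q_4 = 9*899 + 111 = 8202.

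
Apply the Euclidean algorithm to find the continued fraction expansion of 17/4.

Run the Euclidean algorithm on 17 and 4; the successive quotients are the partial quotients a_0, a_1, ... (each step inverts the fractional part left over by the previous one):
  17 = 4*4 + 1, so a_0 = 4.
  4 = 4*1 + 0, so a_1 = 4.
The remainder reaches 0 after 2 divisions, so the expansion has 2 partial quotients, read off in order.

[4; 4]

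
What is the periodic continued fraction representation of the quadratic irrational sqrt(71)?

[8; (2, 2, 1, 7, 1, 2, 2, 16)]

Write x_i = (sqrt(71) + m_i)/d_i with (m_0, d_0) = (0, 1). a_0 = floor(sqrt(71)) = 8, since 8^2 = 64 <= 71 < 81 = 9^2.
Iterate m_{i+1} = d_i*a_i - m_i, d_{i+1} = (71 - m_{i+1}^2)/d_i, a_{i+1} = floor((a_0 + m_{i+1})/d_{i+1}):
  m_1 = 1*8 - 0 = 8, d_1 = (71 - 8^2)/1 = 7/1 = 7, a_1 = floor((8 + 8)/7) = 2.
  m_2 = 7*2 - 8 = 6, d_2 = (71 - 6^2)/7 = 35/7 = 5, a_2 = floor((8 + 6)/5) = 2.
  m_3 = 5*2 - 6 = 4, d_3 = (71 - 4^2)/5 = 55/5 = 11, a_3 = floor((8 + 4)/11) = 1.
  m_4 = 11*1 - 4 = 7, d_4 = (71 - 7^2)/11 = 22/11 = 2, a_4 = floor((8 + 7)/2) = 7.
  m_5 = 2*7 - 7 = 7, d_5 = (71 - 7^2)/2 = 22/2 = 11, a_5 = floor((8 + 7)/11) = 1.
  m_6 = 11*1 - 7 = 4, d_6 = (71 - 4^2)/11 = 55/11 = 5, a_6 = floor((8 + 4)/5) = 2.
  m_7 = 5*2 - 4 = 6, d_7 = (71 - 6^2)/5 = 35/5 = 7, a_7 = floor((8 + 6)/7) = 2.
  m_8 = 7*2 - 6 = 8, d_8 = (71 - 8^2)/7 = 7/7 = 1, a_8 = floor((8 + 8)/1) = 16.
  m_9 = 1*16 - 8 = 8, d_9 = (71 - 8^2)/1 = 7/1 = 7: (m_9, d_9) = (m_1, d_1) = (8, 7), so from here the quotients repeat a_1, ..., a_8; the period length is 8.
Hence the expansion of sqrt(71) is a_0 = 8 followed by the repeating block 2, 2, 1, 7, 1, 2, 2, 16 (period 8).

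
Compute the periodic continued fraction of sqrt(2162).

Write x_i = (sqrt(2162) + m_i)/d_i with (m_0, d_0) = (0, 1). a_0 = floor(sqrt(2162)) = 46, since 46^2 = 2116 <= 2162 < 2209 = 47^2.
Iterate m_{i+1} = d_i*a_i - m_i, d_{i+1} = (2162 - m_{i+1}^2)/d_i, a_{i+1} = floor((a_0 + m_{i+1})/d_{i+1}):
  m_1 = 1*46 - 0 = 46, d_1 = (2162 - 46^2)/1 = 46/1 = 46, a_1 = floor((46 + 46)/46) = 2.
  m_2 = 46*2 - 46 = 46, d_2 = (2162 - 46^2)/46 = 46/46 = 1, a_2 = floor((46 + 46)/1) = 92.
  m_3 = 1*92 - 46 = 46, d_3 = (2162 - 46^2)/1 = 46/1 = 46: (m_3, d_3) = (m_1, d_1) = (46, 46), so from here the quotients repeat a_1, a_2; the period length is 2.
Hence the expansion of sqrt(2162) is a_0 = 46 followed by the repeating block 2, 92 (period 2).

[46; (2, 92)]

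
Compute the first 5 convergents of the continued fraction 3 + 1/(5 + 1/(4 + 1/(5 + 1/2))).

3/1, 16/5, 67/21, 351/110, 769/241

Using the convergent recurrence p_i = a_i*p_{i-1} + p_{i-2}, q_i = a_i*q_{i-1} + q_{i-2} with p_{-2}=0, p_{-1}=1, q_{-2}=1, q_{-1}=0:
  i=0: a_0=3, p_0 = 3*1 + 0 = 3, q_0 = 3*0 + 1 = 1.
  i=1: a_1=5, p_1 = 5*3 + 1 = 16, q_1 = 5*1 + 0 = 5.
  i=2: a_2=4, p_2 = 4*16 + 3 = 67, q_2 = 4*5 + 1 = 21.
  i=3: a_3=5, p_3 = 5*67 + 16 = 351, q_3 = 5*21 + 5 = 110.
  i=4: a_4=2, p_4 = 2*351 + 67 = 769, q_4 = 2*110 + 21 = 241.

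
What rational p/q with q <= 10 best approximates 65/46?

Expand x = 65/46 as a continued fraction with the Euclidean algorithm:
  65 = 1*46 + 19, so a_0 = 1.
  46 = 2*19 + 8, so a_1 = 2.
  19 = 2*8 + 3, so a_2 = 2.
  8 = 2*3 + 2, so a_3 = 2.
  3 = 1*2 + 1, so a_4 = 1.
  2 = 2*1 + 0, so a_5 = 2.
so x = [1; 2, 2, 2, 1, 2].
Convergents (p_i = a_i*p_{i-1} + p_{i-2}, q_i = a_i*q_{i-1} + q_{i-2} with p_{-2}=0, p_{-1}=1, q_{-2}=1, q_{-1}=0), until the denominator exceeds 10:
  i=0: a_0=1, p_0 = 1*1 + 0 = 1, q_0 = 1*0 + 1 = 1.
  i=1: a_1=2, p_1 = 2*1 + 1 = 3, q_1 = 2*1 + 0 = 2.
  i=2: a_2=2, p_2 = 2*3 + 1 = 7, q_2 = 2*2 + 1 = 5.
  i=3: a_3=2, p_3 = 2*7 + 3 = 17, q_3 = 2*5 + 2 = 12.
q_3 = 12 > 10, so the last convergent with denominator <= 10 is p_2/q_2 = 7/5.
The closest fraction with denominator <= 10 is either p_2/q_2 or the intermediate fraction (k*p_2 + p_1)/(k*q_2 + q_1) with the largest k >= 1 whose denominator stays <= 10; these approach x as k grows, and every other convergent or intermediate fraction in range is farther away.
Largest k: floor((10 - q_1)/q_2) = floor((10 - 2)/5) = 1.
That gives (1*7 + 3)/(1*5 + 2) = 10/7.
Compare the errors: |x - 7/5| = |65*5 - 7*46|/(46*5) = 3/230, and |x - 10/7| = |65*7 - 10*46|/(46*7) = 5/322.
Cross-multiplying, 3*322 = 966 < 1150 = 5*230, so 3/230 is smaller: the convergent 7/5 is closer to x than 10/7.

7/5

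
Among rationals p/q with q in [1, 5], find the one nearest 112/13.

43/5

Expand x = 112/13 as a continued fraction with the Euclidean algorithm:
  112 = 8*13 + 8, so a_0 = 8.
  13 = 1*8 + 5, so a_1 = 1.
  8 = 1*5 + 3, so a_2 = 1.
  5 = 1*3 + 2, so a_3 = 1.
  3 = 1*2 + 1, so a_4 = 1.
  2 = 2*1 + 0, so a_5 = 2.
so x = [8; 1, 1, 1, 1, 2].
Convergents (p_i = a_i*p_{i-1} + p_{i-2}, q_i = a_i*q_{i-1} + q_{i-2} with p_{-2}=0, p_{-1}=1, q_{-2}=1, q_{-1}=0), until the denominator exceeds 5:
  i=0: a_0=8, p_0 = 8*1 + 0 = 8, q_0 = 8*0 + 1 = 1.
  i=1: a_1=1, p_1 = 1*8 + 1 = 9, q_1 = 1*1 + 0 = 1.
  i=2: a_2=1, p_2 = 1*9 + 8 = 17, q_2 = 1*1 + 1 = 2.
  i=3: a_3=1, p_3 = 1*17 + 9 = 26, q_3 = 1*2 + 1 = 3.
  i=4: a_4=1, p_4 = 1*26 + 17 = 43, q_4 = 1*3 + 2 = 5.
  i=5: a_5=2, p_5 = 2*43 + 26 = 112, q_5 = 2*5 + 3 = 13.
q_5 = 13 > 5, so the last convergent with denominator <= 5 is p_4/q_4 = 43/5.
The closest fraction with denominator <= 5 is either p_4/q_4 or the intermediate fraction (k*p_4 + p_3)/(k*q_4 + q_3) with the largest k >= 1 whose denominator stays <= 5; these approach x as k grows, and every other convergent or intermediate fraction in range is farther away.
Largest k: floor((5 - q_3)/q_4) = floor((5 - 3)/5) = 0.
Since k = 0, no intermediate fraction beyond p_4/q_4 has denominator <= 5, so the convergent 43/5 is the closest (its error is |112*5 - 43*13|/(13*5) = 1/65).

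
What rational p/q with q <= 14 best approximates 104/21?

Expand x = 104/21 as a continued fraction with the Euclidean algorithm:
  104 = 4*21 + 20, so a_0 = 4.
  21 = 1*20 + 1, so a_1 = 1.
  20 = 20*1 + 0, so a_2 = 20.
so x = [4; 1, 20].
Convergents (p_i = a_i*p_{i-1} + p_{i-2}, q_i = a_i*q_{i-1} + q_{i-2} with p_{-2}=0, p_{-1}=1, q_{-2}=1, q_{-1}=0), until the denominator exceeds 14:
  i=0: a_0=4, p_0 = 4*1 + 0 = 4, q_0 = 4*0 + 1 = 1.
  i=1: a_1=1, p_1 = 1*4 + 1 = 5, q_1 = 1*1 + 0 = 1.
  i=2: a_2=20, p_2 = 20*5 + 4 = 104, q_2 = 20*1 + 1 = 21.
q_2 = 21 > 14, so the last convergent with denominator <= 14 is p_1/q_1 = 5/1.
The closest fraction with denominator <= 14 is either p_1/q_1 or the intermediate fraction (k*p_1 + p_0)/(k*q_1 + q_0) with the largest k >= 1 whose denominator stays <= 14; these approach x as k grows, and every other convergent or intermediate fraction in range is farther away.
Largest k: floor((14 - q_0)/q_1) = floor((14 - 1)/1) = 13.
That gives (13*5 + 4)/(13*1 + 1) = 69/14.
Compare the errors: |x - 5/1| = |104*1 - 5*21|/(21*1) = 1/21, and |x - 69/14| = |104*14 - 69*21|/(21*14) = 7/294.
Cross-multiplying, 7*21 = 147 < 294 = 1*294, so 7/294 is smaller: the intermediate fraction 69/14 is closer to x than 5/1.

69/14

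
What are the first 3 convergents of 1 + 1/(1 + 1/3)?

Using the convergent recurrence p_i = a_i*p_{i-1} + p_{i-2}, q_i = a_i*q_{i-1} + q_{i-2} with p_{-2}=0, p_{-1}=1, q_{-2}=1, q_{-1}=0:
  i=0: a_0=1, p_0 = 1*1 + 0 = 1, q_0 = 1*0 + 1 = 1.
  i=1: a_1=1, p_1 = 1*1 + 1 = 2, q_1 = 1*1 + 0 = 1.
  i=2: a_2=3, p_2 = 3*2 + 1 = 7, q_2 = 3*1 + 1 = 4.

1/1, 2/1, 7/4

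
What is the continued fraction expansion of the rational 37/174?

Run the Euclidean algorithm on 37 and 174; the successive quotients are the partial quotients a_0, a_1, ... (each step inverts the fractional part left over by the previous one):
  37 = 0*174 + 37, so a_0 = 0.
  174 = 4*37 + 26, so a_1 = 4.
  37 = 1*26 + 11, so a_2 = 1.
  26 = 2*11 + 4, so a_3 = 2.
  11 = 2*4 + 3, so a_4 = 2.
  4 = 1*3 + 1, so a_5 = 1.
  3 = 3*1 + 0, so a_6 = 3.
The remainder reaches 0 after 7 divisions, so the expansion has 7 partial quotients, read off in order.

[0; 4, 1, 2, 2, 1, 3]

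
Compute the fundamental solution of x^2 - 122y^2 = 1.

(x, y) = (243, 22)

First expand sqrt(122) as a continued fraction. With x_i = (sqrt(122) + m_i)/d_i and (m_0, d_0) = (0, 1): a_0 = floor(sqrt(122)) = 11, since 11^2 = 121 <= 122 < 144 = 12^2.
Iterate m_{i+1} = d_i*a_i - m_i, d_{i+1} = (122 - m_{i+1}^2)/d_i, a_{i+1} = floor((a_0 + m_{i+1})/d_{i+1}):
  m_1 = 1*11 - 0 = 11, d_1 = (122 - 11^2)/1 = 1/1 = 1, a_1 = floor((11 + 11)/1) = 22.
  m_2 = 1*22 - 11 = 11, d_2 = (122 - 11^2)/1 = 1/1 = 1: (m_2, d_2) = (m_1, d_1) = (11, 1), so from here the quotient a_1 repeats; the period length is 1.
So sqrt(122) = [11; (22)] with period length k = 1.
k is odd, so (p_{k-1}, q_{k-1}) only solves x^2 - 122y^2 = -1 and the fundamental solution of x^2 - 122y^2 = 1 is (p_{2k-1}, q_{2k-1}) = (p_1, q_1); compute convergents through index 1, running through the period twice.
Convergents (p_i = a_i*p_{i-1} + p_{i-2}, q_i = a_i*q_{i-1} + q_{i-2} with p_{-2}=0, p_{-1}=1, q_{-2}=1, q_{-1}=0):
  i=0: a_0=11, p_0 = 11*1 + 0 = 11, q_0 = 11*0 + 1 = 1.
  i=1: a_1=22, p_1 = 22*11 + 1 = 243, q_1 = 22*1 + 0 = 22.
Indeed p_0^2 - 122*q_0^2 = 121 - 122 = -1, not +1.
Check: 243^2 - 122*22^2 = 59049 - 59048 = 1, so (x, y) = (243, 22) solves the equation, and by the theorem it is the least positive solution.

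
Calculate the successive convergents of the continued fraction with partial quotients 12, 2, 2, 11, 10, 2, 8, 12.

Using the convergent recurrence p_i = a_i*p_{i-1} + p_{i-2}, q_i = a_i*q_{i-1} + q_{i-2} with p_{-2}=0, p_{-1}=1, q_{-2}=1, q_{-1}=0:
  i=0: a_0=12, p_0 = 12*1 + 0 = 12, q_0 = 12*0 + 1 = 1.
  i=1: a_1=2, p_1 = 2*12 + 1 = 25, q_1 = 2*1 + 0 = 2.
  i=2: a_2=2, p_2 = 2*25 + 12 = 62, q_2 = 2*2 + 1 = 5.
  i=3: a_3=11, p_3 = 11*62 + 25 = 707, q_3 = 11*5 + 2 = 57.
  i=4: a_4=10, p_4 = 10*707 + 62 = 7132, q_4 = 10*57 + 5 = 575.
  i=5: a_5=2, p_5 = 2*7132 + 707 = 14971, q_5 = 2*575 + 57 = 1207.
  i=6: a_6=8, p_6 = 8*14971 + 7132 = 126900, q_6 = 8*1207 + 575 = 10231.
  i=7: a_7=12, p_7 = 12*126900 + 14971 = 1537771, q_7 = 12*10231 + 1207 = 123979.

12/1, 25/2, 62/5, 707/57, 7132/575, 14971/1207, 126900/10231, 1537771/123979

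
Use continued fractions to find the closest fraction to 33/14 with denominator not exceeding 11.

Expand x = 33/14 as a continued fraction with the Euclidean algorithm:
  33 = 2*14 + 5, so a_0 = 2.
  14 = 2*5 + 4, so a_1 = 2.
  5 = 1*4 + 1, so a_2 = 1.
  4 = 4*1 + 0, so a_3 = 4.
so x = [2; 2, 1, 4].
Convergents (p_i = a_i*p_{i-1} + p_{i-2}, q_i = a_i*q_{i-1} + q_{i-2} with p_{-2}=0, p_{-1}=1, q_{-2}=1, q_{-1}=0), until the denominator exceeds 11:
  i=0: a_0=2, p_0 = 2*1 + 0 = 2, q_0 = 2*0 + 1 = 1.
  i=1: a_1=2, p_1 = 2*2 + 1 = 5, q_1 = 2*1 + 0 = 2.
  i=2: a_2=1, p_2 = 1*5 + 2 = 7, q_2 = 1*2 + 1 = 3.
  i=3: a_3=4, p_3 = 4*7 + 5 = 33, q_3 = 4*3 + 2 = 14.
q_3 = 14 > 11, so the last convergent with denominator <= 11 is p_2/q_2 = 7/3.
The closest fraction with denominator <= 11 is either p_2/q_2 or the intermediate fraction (k*p_2 + p_1)/(k*q_2 + q_1) with the largest k >= 1 whose denominator stays <= 11; these approach x as k grows, and every other convergent or intermediate fraction in range is farther away.
Largest k: floor((11 - q_1)/q_2) = floor((11 - 2)/3) = 3.
That gives (3*7 + 5)/(3*3 + 2) = 26/11.
Compare the errors: |x - 7/3| = |33*3 - 7*14|/(14*3) = 1/42, and |x - 26/11| = |33*11 - 26*14|/(14*11) = 1/154.
Cross-multiplying, 1*42 = 42 < 154 = 1*154, so 1/154 is smaller: the intermediate fraction 26/11 is closer to x than 7/3.

26/11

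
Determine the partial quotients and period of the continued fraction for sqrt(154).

Write x_i = (sqrt(154) + m_i)/d_i with (m_0, d_0) = (0, 1). a_0 = floor(sqrt(154)) = 12, since 12^2 = 144 <= 154 < 169 = 13^2.
Iterate m_{i+1} = d_i*a_i - m_i, d_{i+1} = (154 - m_{i+1}^2)/d_i, a_{i+1} = floor((a_0 + m_{i+1})/d_{i+1}):
  m_1 = 1*12 - 0 = 12, d_1 = (154 - 12^2)/1 = 10/1 = 10, a_1 = floor((12 + 12)/10) = 2.
  m_2 = 10*2 - 12 = 8, d_2 = (154 - 8^2)/10 = 90/10 = 9, a_2 = floor((12 + 8)/9) = 2.
  m_3 = 9*2 - 8 = 10, d_3 = (154 - 10^2)/9 = 54/9 = 6, a_3 = floor((12 + 10)/6) = 3.
  m_4 = 6*3 - 10 = 8, d_4 = (154 - 8^2)/6 = 90/6 = 15, a_4 = floor((12 + 8)/15) = 1.
  m_5 = 15*1 - 8 = 7, d_5 = (154 - 7^2)/15 = 105/15 = 7, a_5 = floor((12 + 7)/7) = 2.
  m_6 = 7*2 - 7 = 7, d_6 = (154 - 7^2)/7 = 105/7 = 15, a_6 = floor((12 + 7)/15) = 1.
  m_7 = 15*1 - 7 = 8, d_7 = (154 - 8^2)/15 = 90/15 = 6, a_7 = floor((12 + 8)/6) = 3.
  m_8 = 6*3 - 8 = 10, d_8 = (154 - 10^2)/6 = 54/6 = 9, a_8 = floor((12 + 10)/9) = 2.
  m_9 = 9*2 - 10 = 8, d_9 = (154 - 8^2)/9 = 90/9 = 10, a_9 = floor((12 + 8)/10) = 2.
  m_10 = 10*2 - 8 = 12, d_10 = (154 - 12^2)/10 = 10/10 = 1, a_10 = floor((12 + 12)/1) = 24.
  m_11 = 1*24 - 12 = 12, d_11 = (154 - 12^2)/1 = 10/1 = 10: (m_11, d_11) = (m_1, d_1) = (12, 10), so from here the quotients repeat a_1, ..., a_10; the period length is 10.
Hence the expansion of sqrt(154) is a_0 = 12 followed by the repeating block 2, 2, 3, 1, 2, 1, 3, 2, 2, 24 (period 10).

[12; (2, 2, 3, 1, 2, 1, 3, 2, 2, 24)]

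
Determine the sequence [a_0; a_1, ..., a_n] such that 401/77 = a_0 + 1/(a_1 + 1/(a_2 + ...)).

[5; 4, 1, 4, 3]

Run the Euclidean algorithm on 401 and 77; the successive quotients are the partial quotients a_0, a_1, ... (each step inverts the fractional part left over by the previous one):
  401 = 5*77 + 16, so a_0 = 5.
  77 = 4*16 + 13, so a_1 = 4.
  16 = 1*13 + 3, so a_2 = 1.
  13 = 4*3 + 1, so a_3 = 4.
  3 = 3*1 + 0, so a_4 = 3.
The remainder reaches 0 after 5 divisions, so the expansion has 5 partial quotients, read off in order.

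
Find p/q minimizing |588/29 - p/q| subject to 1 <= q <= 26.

365/18

Expand x = 588/29 as a continued fraction with the Euclidean algorithm:
  588 = 20*29 + 8, so a_0 = 20.
  29 = 3*8 + 5, so a_1 = 3.
  8 = 1*5 + 3, so a_2 = 1.
  5 = 1*3 + 2, so a_3 = 1.
  3 = 1*2 + 1, so a_4 = 1.
  2 = 2*1 + 0, so a_5 = 2.
so x = [20; 3, 1, 1, 1, 2].
Convergents (p_i = a_i*p_{i-1} + p_{i-2}, q_i = a_i*q_{i-1} + q_{i-2} with p_{-2}=0, p_{-1}=1, q_{-2}=1, q_{-1}=0), until the denominator exceeds 26:
  i=0: a_0=20, p_0 = 20*1 + 0 = 20, q_0 = 20*0 + 1 = 1.
  i=1: a_1=3, p_1 = 3*20 + 1 = 61, q_1 = 3*1 + 0 = 3.
  i=2: a_2=1, p_2 = 1*61 + 20 = 81, q_2 = 1*3 + 1 = 4.
  i=3: a_3=1, p_3 = 1*81 + 61 = 142, q_3 = 1*4 + 3 = 7.
  i=4: a_4=1, p_4 = 1*142 + 81 = 223, q_4 = 1*7 + 4 = 11.
  i=5: a_5=2, p_5 = 2*223 + 142 = 588, q_5 = 2*11 + 7 = 29.
q_5 = 29 > 26, so the last convergent with denominator <= 26 is p_4/q_4 = 223/11.
The closest fraction with denominator <= 26 is either p_4/q_4 or the intermediate fraction (k*p_4 + p_3)/(k*q_4 + q_3) with the largest k >= 1 whose denominator stays <= 26; these approach x as k grows, and every other convergent or intermediate fraction in range is farther away.
Largest k: floor((26 - q_3)/q_4) = floor((26 - 7)/11) = 1.
That gives (1*223 + 142)/(1*11 + 7) = 365/18.
Compare the errors: |x - 223/11| = |588*11 - 223*29|/(29*11) = 1/319, and |x - 365/18| = |588*18 - 365*29|/(29*18) = 1/522.
Cross-multiplying, 1*319 = 319 < 522 = 1*522, so 1/522 is smaller: the intermediate fraction 365/18 is closer to x than 223/11.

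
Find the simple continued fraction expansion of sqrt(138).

Write x_i = (sqrt(138) + m_i)/d_i with (m_0, d_0) = (0, 1). a_0 = floor(sqrt(138)) = 11, since 11^2 = 121 <= 138 < 144 = 12^2.
Iterate m_{i+1} = d_i*a_i - m_i, d_{i+1} = (138 - m_{i+1}^2)/d_i, a_{i+1} = floor((a_0 + m_{i+1})/d_{i+1}):
  m_1 = 1*11 - 0 = 11, d_1 = (138 - 11^2)/1 = 17/1 = 17, a_1 = floor((11 + 11)/17) = 1.
  m_2 = 17*1 - 11 = 6, d_2 = (138 - 6^2)/17 = 102/17 = 6, a_2 = floor((11 + 6)/6) = 2.
  m_3 = 6*2 - 6 = 6, d_3 = (138 - 6^2)/6 = 102/6 = 17, a_3 = floor((11 + 6)/17) = 1.
  m_4 = 17*1 - 6 = 11, d_4 = (138 - 11^2)/17 = 17/17 = 1, a_4 = floor((11 + 11)/1) = 22.
  m_5 = 1*22 - 11 = 11, d_5 = (138 - 11^2)/1 = 17/1 = 17: (m_5, d_5) = (m_1, d_1) = (11, 17), so from here the quotients repeat a_1, ..., a_4; the period length is 4.
Hence the expansion of sqrt(138) is a_0 = 11 followed by the repeating block 1, 2, 1, 22 (period 4).

[11; (1, 2, 1, 22)]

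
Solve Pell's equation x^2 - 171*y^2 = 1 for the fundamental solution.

(x, y) = (170, 13)

First expand sqrt(171) as a continued fraction. With x_i = (sqrt(171) + m_i)/d_i and (m_0, d_0) = (0, 1): a_0 = floor(sqrt(171)) = 13, since 13^2 = 169 <= 171 < 196 = 14^2.
Iterate m_{i+1} = d_i*a_i - m_i, d_{i+1} = (171 - m_{i+1}^2)/d_i, a_{i+1} = floor((a_0 + m_{i+1})/d_{i+1}):
  m_1 = 1*13 - 0 = 13, d_1 = (171 - 13^2)/1 = 2/1 = 2, a_1 = floor((13 + 13)/2) = 13.
  m_2 = 2*13 - 13 = 13, d_2 = (171 - 13^2)/2 = 2/2 = 1, a_2 = floor((13 + 13)/1) = 26.
  m_3 = 1*26 - 13 = 13, d_3 = (171 - 13^2)/1 = 2/1 = 2: (m_3, d_3) = (m_1, d_1) = (13, 2), so from here the quotients repeat a_1, a_2; the period length is 2.
So sqrt(171) = [13; (13, 26)] with period length k = 2.
k is even, so the fundamental solution of x^2 - 171y^2 = 1 is (p_{k-1}, q_{k-1}) = (p_1, q_1); compute convergents through index 1.
Convergents (p_i = a_i*p_{i-1} + p_{i-2}, q_i = a_i*q_{i-1} + q_{i-2} with p_{-2}=0, p_{-1}=1, q_{-2}=1, q_{-1}=0):
  i=0: a_0=13, p_0 = 13*1 + 0 = 13, q_0 = 13*0 + 1 = 1.
  i=1: a_1=13, p_1 = 13*13 + 1 = 170, q_1 = 13*1 + 0 = 13.
Check: 170^2 - 171*13^2 = 28900 - 28899 = 1, so (x, y) = (170, 13) solves the equation, and by the theorem it is the least positive solution.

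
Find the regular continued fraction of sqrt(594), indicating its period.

[24; (2, 1, 2, 5, 24, 5, 2, 1, 2, 48)]

Write x_i = (sqrt(594) + m_i)/d_i with (m_0, d_0) = (0, 1). a_0 = floor(sqrt(594)) = 24, since 24^2 = 576 <= 594 < 625 = 25^2.
Iterate m_{i+1} = d_i*a_i - m_i, d_{i+1} = (594 - m_{i+1}^2)/d_i, a_{i+1} = floor((a_0 + m_{i+1})/d_{i+1}):
  m_1 = 1*24 - 0 = 24, d_1 = (594 - 24^2)/1 = 18/1 = 18, a_1 = floor((24 + 24)/18) = 2.
  m_2 = 18*2 - 24 = 12, d_2 = (594 - 12^2)/18 = 450/18 = 25, a_2 = floor((24 + 12)/25) = 1.
  m_3 = 25*1 - 12 = 13, d_3 = (594 - 13^2)/25 = 425/25 = 17, a_3 = floor((24 + 13)/17) = 2.
  m_4 = 17*2 - 13 = 21, d_4 = (594 - 21^2)/17 = 153/17 = 9, a_4 = floor((24 + 21)/9) = 5.
  m_5 = 9*5 - 21 = 24, d_5 = (594 - 24^2)/9 = 18/9 = 2, a_5 = floor((24 + 24)/2) = 24.
  m_6 = 2*24 - 24 = 24, d_6 = (594 - 24^2)/2 = 18/2 = 9, a_6 = floor((24 + 24)/9) = 5.
  m_7 = 9*5 - 24 = 21, d_7 = (594 - 21^2)/9 = 153/9 = 17, a_7 = floor((24 + 21)/17) = 2.
  m_8 = 17*2 - 21 = 13, d_8 = (594 - 13^2)/17 = 425/17 = 25, a_8 = floor((24 + 13)/25) = 1.
  m_9 = 25*1 - 13 = 12, d_9 = (594 - 12^2)/25 = 450/25 = 18, a_9 = floor((24 + 12)/18) = 2.
  m_10 = 18*2 - 12 = 24, d_10 = (594 - 24^2)/18 = 18/18 = 1, a_10 = floor((24 + 24)/1) = 48.
  m_11 = 1*48 - 24 = 24, d_11 = (594 - 24^2)/1 = 18/1 = 18: (m_11, d_11) = (m_1, d_1) = (24, 18), so from here the quotients repeat a_1, ..., a_10; the period length is 10.
Hence the expansion of sqrt(594) is a_0 = 24 followed by the repeating block 2, 1, 2, 5, 24, 5, 2, 1, 2, 48 (period 10).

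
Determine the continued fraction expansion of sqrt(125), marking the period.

Write x_i = (sqrt(125) + m_i)/d_i with (m_0, d_0) = (0, 1). a_0 = floor(sqrt(125)) = 11, since 11^2 = 121 <= 125 < 144 = 12^2.
Iterate m_{i+1} = d_i*a_i - m_i, d_{i+1} = (125 - m_{i+1}^2)/d_i, a_{i+1} = floor((a_0 + m_{i+1})/d_{i+1}):
  m_1 = 1*11 - 0 = 11, d_1 = (125 - 11^2)/1 = 4/1 = 4, a_1 = floor((11 + 11)/4) = 5.
  m_2 = 4*5 - 11 = 9, d_2 = (125 - 9^2)/4 = 44/4 = 11, a_2 = floor((11 + 9)/11) = 1.
  m_3 = 11*1 - 9 = 2, d_3 = (125 - 2^2)/11 = 121/11 = 11, a_3 = floor((11 + 2)/11) = 1.
  m_4 = 11*1 - 2 = 9, d_4 = (125 - 9^2)/11 = 44/11 = 4, a_4 = floor((11 + 9)/4) = 5.
  m_5 = 4*5 - 9 = 11, d_5 = (125 - 11^2)/4 = 4/4 = 1, a_5 = floor((11 + 11)/1) = 22.
  m_6 = 1*22 - 11 = 11, d_6 = (125 - 11^2)/1 = 4/1 = 4: (m_6, d_6) = (m_1, d_1) = (11, 4), so from here the quotients repeat a_1, ..., a_5; the period length is 5.
Hence the expansion of sqrt(125) is a_0 = 11 followed by the repeating block 5, 1, 1, 5, 22 (period 5).

[11; (5, 1, 1, 5, 22)]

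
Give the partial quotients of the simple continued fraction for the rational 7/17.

[0; 2, 2, 3]

Run the Euclidean algorithm on 7 and 17; the successive quotients are the partial quotients a_0, a_1, ... (each step inverts the fractional part left over by the previous one):
  7 = 0*17 + 7, so a_0 = 0.
  17 = 2*7 + 3, so a_1 = 2.
  7 = 2*3 + 1, so a_2 = 2.
  3 = 3*1 + 0, so a_3 = 3.
The remainder reaches 0 after 4 divisions, so the expansion has 4 partial quotients, read off in order.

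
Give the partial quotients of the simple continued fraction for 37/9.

[4; 9]

Run the Euclidean algorithm on 37 and 9; the successive quotients are the partial quotients a_0, a_1, ... (each step inverts the fractional part left over by the previous one):
  37 = 4*9 + 1, so a_0 = 4.
  9 = 9*1 + 0, so a_1 = 9.
The remainder reaches 0 after 2 divisions, so the expansion has 2 partial quotients, read off in order.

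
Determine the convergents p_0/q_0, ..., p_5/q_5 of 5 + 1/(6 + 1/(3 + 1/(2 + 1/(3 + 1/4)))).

Using the convergent recurrence p_i = a_i*p_{i-1} + p_{i-2}, q_i = a_i*q_{i-1} + q_{i-2} with p_{-2}=0, p_{-1}=1, q_{-2}=1, q_{-1}=0:
  i=0: a_0=5, p_0 = 5*1 + 0 = 5, q_0 = 5*0 + 1 = 1.
  i=1: a_1=6, p_1 = 6*5 + 1 = 31, q_1 = 6*1 + 0 = 6.
  i=2: a_2=3, p_2 = 3*31 + 5 = 98, q_2 = 3*6 + 1 = 19.
  i=3: a_3=2, p_3 = 2*98 + 31 = 227, q_3 = 2*19 + 6 = 44.
  i=4: a_4=3, p_4 = 3*227 + 98 = 779, q_4 = 3*44 + 19 = 151.
  i=5: a_5=4, p_5 = 4*779 + 227 = 3343, q_5 = 4*151 + 44 = 648.

5/1, 31/6, 98/19, 227/44, 779/151, 3343/648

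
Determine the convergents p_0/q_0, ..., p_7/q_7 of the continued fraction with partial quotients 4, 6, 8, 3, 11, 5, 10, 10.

4/1, 25/6, 204/49, 637/153, 7211/1732, 36692/8813, 374131/89862, 3778002/907433

Using the convergent recurrence p_i = a_i*p_{i-1} + p_{i-2}, q_i = a_i*q_{i-1} + q_{i-2} with p_{-2}=0, p_{-1}=1, q_{-2}=1, q_{-1}=0:
  i=0: a_0=4, p_0 = 4*1 + 0 = 4, q_0 = 4*0 + 1 = 1.
  i=1: a_1=6, p_1 = 6*4 + 1 = 25, q_1 = 6*1 + 0 = 6.
  i=2: a_2=8, p_2 = 8*25 + 4 = 204, q_2 = 8*6 + 1 = 49.
  i=3: a_3=3, p_3 = 3*204 + 25 = 637, q_3 = 3*49 + 6 = 153.
  i=4: a_4=11, p_4 = 11*637 + 204 = 7211, q_4 = 11*153 + 49 = 1732.
  i=5: a_5=5, p_5 = 5*7211 + 637 = 36692, q_5 = 5*1732 + 153 = 8813.
  i=6: a_6=10, p_6 = 10*36692 + 7211 = 374131, q_6 = 10*8813 + 1732 = 89862.
  i=7: a_7=10, p_7 = 10*374131 + 36692 = 3778002, q_7 = 10*89862 + 8813 = 907433.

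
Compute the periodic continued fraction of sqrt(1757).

Write x_i = (sqrt(1757) + m_i)/d_i with (m_0, d_0) = (0, 1). a_0 = floor(sqrt(1757)) = 41, since 41^2 = 1681 <= 1757 < 1764 = 42^2.
Iterate m_{i+1} = d_i*a_i - m_i, d_{i+1} = (1757 - m_{i+1}^2)/d_i, a_{i+1} = floor((a_0 + m_{i+1})/d_{i+1}):
  m_1 = 1*41 - 0 = 41, d_1 = (1757 - 41^2)/1 = 76/1 = 76, a_1 = floor((41 + 41)/76) = 1.
  m_2 = 76*1 - 41 = 35, d_2 = (1757 - 35^2)/76 = 532/76 = 7, a_2 = floor((41 + 35)/7) = 10.
  m_3 = 7*10 - 35 = 35, d_3 = (1757 - 35^2)/7 = 532/7 = 76, a_3 = floor((41 + 35)/76) = 1.
  m_4 = 76*1 - 35 = 41, d_4 = (1757 - 41^2)/76 = 76/76 = 1, a_4 = floor((41 + 41)/1) = 82.
  m_5 = 1*82 - 41 = 41, d_5 = (1757 - 41^2)/1 = 76/1 = 76: (m_5, d_5) = (m_1, d_1) = (41, 76), so from here the quotients repeat a_1, ..., a_4; the period length is 4.
Hence the expansion of sqrt(1757) is a_0 = 41 followed by the repeating block 1, 10, 1, 82 (period 4).

[41; (1, 10, 1, 82)]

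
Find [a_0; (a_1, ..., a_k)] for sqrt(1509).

[38; (1, 5, 2, 18, 1, 24, 1, 18, 2, 5, 1, 76)]

Write x_i = (sqrt(1509) + m_i)/d_i with (m_0, d_0) = (0, 1). a_0 = floor(sqrt(1509)) = 38, since 38^2 = 1444 <= 1509 < 1521 = 39^2.
Iterate m_{i+1} = d_i*a_i - m_i, d_{i+1} = (1509 - m_{i+1}^2)/d_i, a_{i+1} = floor((a_0 + m_{i+1})/d_{i+1}):
  m_1 = 1*38 - 0 = 38, d_1 = (1509 - 38^2)/1 = 65/1 = 65, a_1 = floor((38 + 38)/65) = 1.
  m_2 = 65*1 - 38 = 27, d_2 = (1509 - 27^2)/65 = 780/65 = 12, a_2 = floor((38 + 27)/12) = 5.
  m_3 = 12*5 - 27 = 33, d_3 = (1509 - 33^2)/12 = 420/12 = 35, a_3 = floor((38 + 33)/35) = 2.
  m_4 = 35*2 - 33 = 37, d_4 = (1509 - 37^2)/35 = 140/35 = 4, a_4 = floor((38 + 37)/4) = 18.
  m_5 = 4*18 - 37 = 35, d_5 = (1509 - 35^2)/4 = 284/4 = 71, a_5 = floor((38 + 35)/71) = 1.
  m_6 = 71*1 - 35 = 36, d_6 = (1509 - 36^2)/71 = 213/71 = 3, a_6 = floor((38 + 36)/3) = 24.
  m_7 = 3*24 - 36 = 36, d_7 = (1509 - 36^2)/3 = 213/3 = 71, a_7 = floor((38 + 36)/71) = 1.
  m_8 = 71*1 - 36 = 35, d_8 = (1509 - 35^2)/71 = 284/71 = 4, a_8 = floor((38 + 35)/4) = 18.
  m_9 = 4*18 - 35 = 37, d_9 = (1509 - 37^2)/4 = 140/4 = 35, a_9 = floor((38 + 37)/35) = 2.
  m_10 = 35*2 - 37 = 33, d_10 = (1509 - 33^2)/35 = 420/35 = 12, a_10 = floor((38 + 33)/12) = 5.
  m_11 = 12*5 - 33 = 27, d_11 = (1509 - 27^2)/12 = 780/12 = 65, a_11 = floor((38 + 27)/65) = 1.
  m_12 = 65*1 - 27 = 38, d_12 = (1509 - 38^2)/65 = 65/65 = 1, a_12 = floor((38 + 38)/1) = 76.
  m_13 = 1*76 - 38 = 38, d_13 = (1509 - 38^2)/1 = 65/1 = 65: (m_13, d_13) = (m_1, d_1) = (38, 65), so from here the quotients repeat a_1, ..., a_12; the period length is 12.
Hence the expansion of sqrt(1509) is a_0 = 38 followed by the repeating block 1, 5, 2, 18, 1, 24, 1, 18, 2, 5, 1, 76 (period 12).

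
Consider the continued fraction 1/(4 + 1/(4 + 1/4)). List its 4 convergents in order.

Using the convergent recurrence p_i = a_i*p_{i-1} + p_{i-2}, q_i = a_i*q_{i-1} + q_{i-2} with p_{-2}=0, p_{-1}=1, q_{-2}=1, q_{-1}=0:
  i=0: a_0=0, p_0 = 0*1 + 0 = 0, q_0 = 0*0 + 1 = 1.
  i=1: a_1=4, p_1 = 4*0 + 1 = 1, q_1 = 4*1 + 0 = 4.
  i=2: a_2=4, p_2 = 4*1 + 0 = 4, q_2 = 4*4 + 1 = 17.
  i=3: a_3=4, p_3 = 4*4 + 1 = 17, q_3 = 4*17 + 4 = 72.

0/1, 1/4, 4/17, 17/72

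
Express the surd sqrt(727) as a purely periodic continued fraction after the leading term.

Write x_i = (sqrt(727) + m_i)/d_i with (m_0, d_0) = (0, 1). a_0 = floor(sqrt(727)) = 26, since 26^2 = 676 <= 727 < 729 = 27^2.
Iterate m_{i+1} = d_i*a_i - m_i, d_{i+1} = (727 - m_{i+1}^2)/d_i, a_{i+1} = floor((a_0 + m_{i+1})/d_{i+1}):
  m_1 = 1*26 - 0 = 26, d_1 = (727 - 26^2)/1 = 51/1 = 51, a_1 = floor((26 + 26)/51) = 1.
  m_2 = 51*1 - 26 = 25, d_2 = (727 - 25^2)/51 = 102/51 = 2, a_2 = floor((26 + 25)/2) = 25.
  m_3 = 2*25 - 25 = 25, d_3 = (727 - 25^2)/2 = 102/2 = 51, a_3 = floor((26 + 25)/51) = 1.
  m_4 = 51*1 - 25 = 26, d_4 = (727 - 26^2)/51 = 51/51 = 1, a_4 = floor((26 + 26)/1) = 52.
  m_5 = 1*52 - 26 = 26, d_5 = (727 - 26^2)/1 = 51/1 = 51: (m_5, d_5) = (m_1, d_1) = (26, 51), so from here the quotients repeat a_1, ..., a_4; the period length is 4.
Hence the expansion of sqrt(727) is a_0 = 26 followed by the repeating block 1, 25, 1, 52 (period 4).

[26; (1, 25, 1, 52)]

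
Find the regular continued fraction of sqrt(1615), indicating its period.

[40; (5, 2, 1, 8, 4, 8, 1, 2, 5, 80)]

Write x_i = (sqrt(1615) + m_i)/d_i with (m_0, d_0) = (0, 1). a_0 = floor(sqrt(1615)) = 40, since 40^2 = 1600 <= 1615 < 1681 = 41^2.
Iterate m_{i+1} = d_i*a_i - m_i, d_{i+1} = (1615 - m_{i+1}^2)/d_i, a_{i+1} = floor((a_0 + m_{i+1})/d_{i+1}):
  m_1 = 1*40 - 0 = 40, d_1 = (1615 - 40^2)/1 = 15/1 = 15, a_1 = floor((40 + 40)/15) = 5.
  m_2 = 15*5 - 40 = 35, d_2 = (1615 - 35^2)/15 = 390/15 = 26, a_2 = floor((40 + 35)/26) = 2.
  m_3 = 26*2 - 35 = 17, d_3 = (1615 - 17^2)/26 = 1326/26 = 51, a_3 = floor((40 + 17)/51) = 1.
  m_4 = 51*1 - 17 = 34, d_4 = (1615 - 34^2)/51 = 459/51 = 9, a_4 = floor((40 + 34)/9) = 8.
  m_5 = 9*8 - 34 = 38, d_5 = (1615 - 38^2)/9 = 171/9 = 19, a_5 = floor((40 + 38)/19) = 4.
  m_6 = 19*4 - 38 = 38, d_6 = (1615 - 38^2)/19 = 171/19 = 9, a_6 = floor((40 + 38)/9) = 8.
  m_7 = 9*8 - 38 = 34, d_7 = (1615 - 34^2)/9 = 459/9 = 51, a_7 = floor((40 + 34)/51) = 1.
  m_8 = 51*1 - 34 = 17, d_8 = (1615 - 17^2)/51 = 1326/51 = 26, a_8 = floor((40 + 17)/26) = 2.
  m_9 = 26*2 - 17 = 35, d_9 = (1615 - 35^2)/26 = 390/26 = 15, a_9 = floor((40 + 35)/15) = 5.
  m_10 = 15*5 - 35 = 40, d_10 = (1615 - 40^2)/15 = 15/15 = 1, a_10 = floor((40 + 40)/1) = 80.
  m_11 = 1*80 - 40 = 40, d_11 = (1615 - 40^2)/1 = 15/1 = 15: (m_11, d_11) = (m_1, d_1) = (40, 15), so from here the quotients repeat a_1, ..., a_10; the period length is 10.
Hence the expansion of sqrt(1615) is a_0 = 40 followed by the repeating block 5, 2, 1, 8, 4, 8, 1, 2, 5, 80 (period 10).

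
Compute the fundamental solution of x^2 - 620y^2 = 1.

(x, y) = (249, 10)

First expand sqrt(620) as a continued fraction. With x_i = (sqrt(620) + m_i)/d_i and (m_0, d_0) = (0, 1): a_0 = floor(sqrt(620)) = 24, since 24^2 = 576 <= 620 < 625 = 25^2.
Iterate m_{i+1} = d_i*a_i - m_i, d_{i+1} = (620 - m_{i+1}^2)/d_i, a_{i+1} = floor((a_0 + m_{i+1})/d_{i+1}):
  m_1 = 1*24 - 0 = 24, d_1 = (620 - 24^2)/1 = 44/1 = 44, a_1 = floor((24 + 24)/44) = 1.
  m_2 = 44*1 - 24 = 20, d_2 = (620 - 20^2)/44 = 220/44 = 5, a_2 = floor((24 + 20)/5) = 8.
  m_3 = 5*8 - 20 = 20, d_3 = (620 - 20^2)/5 = 220/5 = 44, a_3 = floor((24 + 20)/44) = 1.
  m_4 = 44*1 - 20 = 24, d_4 = (620 - 24^2)/44 = 44/44 = 1, a_4 = floor((24 + 24)/1) = 48.
  m_5 = 1*48 - 24 = 24, d_5 = (620 - 24^2)/1 = 44/1 = 44: (m_5, d_5) = (m_1, d_1) = (24, 44), so from here the quotients repeat a_1, ..., a_4; the period length is 4.
So sqrt(620) = [24; (1, 8, 1, 48)] with period length k = 4.
k is even, so the fundamental solution of x^2 - 620y^2 = 1 is (p_{k-1}, q_{k-1}) = (p_3, q_3); compute convergents through index 3.
Convergents (p_i = a_i*p_{i-1} + p_{i-2}, q_i = a_i*q_{i-1} + q_{i-2} with p_{-2}=0, p_{-1}=1, q_{-2}=1, q_{-1}=0):
  i=0: a_0=24, p_0 = 24*1 + 0 = 24, q_0 = 24*0 + 1 = 1.
  i=1: a_1=1, p_1 = 1*24 + 1 = 25, q_1 = 1*1 + 0 = 1.
  i=2: a_2=8, p_2 = 8*25 + 24 = 224, q_2 = 8*1 + 1 = 9.
  i=3: a_3=1, p_3 = 1*224 + 25 = 249, q_3 = 1*9 + 1 = 10.
Check: 249^2 - 620*10^2 = 62001 - 62000 = 1, so (x, y) = (249, 10) solves the equation, and by the theorem it is the least positive solution.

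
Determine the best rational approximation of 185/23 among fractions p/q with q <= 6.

Expand x = 185/23 as a continued fraction with the Euclidean algorithm:
  185 = 8*23 + 1, so a_0 = 8.
  23 = 23*1 + 0, so a_1 = 23.
so x = [8; 23].
Convergents (p_i = a_i*p_{i-1} + p_{i-2}, q_i = a_i*q_{i-1} + q_{i-2} with p_{-2}=0, p_{-1}=1, q_{-2}=1, q_{-1}=0), until the denominator exceeds 6:
  i=0: a_0=8, p_0 = 8*1 + 0 = 8, q_0 = 8*0 + 1 = 1.
  i=1: a_1=23, p_1 = 23*8 + 1 = 185, q_1 = 23*1 + 0 = 23.
q_1 = 23 > 6, so the last convergent with denominator <= 6 is p_0/q_0 = 8/1.
The closest fraction with denominator <= 6 is either p_0/q_0 or the intermediate fraction (k*p_0 + p_{-1})/(k*q_0 + q_{-1}) with the largest k >= 1 whose denominator stays <= 6; these approach x as k grows, and every other convergent or intermediate fraction in range is farther away.
Largest k: floor((6 - q_{-1})/q_0) = floor((6 - 0)/1) = 6 (using the seeds p_{-1} = 1, q_{-1} = 0).
That gives (6*8 + 1)/(6*1 + 0) = 49/6.
Compare the errors: |x - 8/1| = |185*1 - 8*23|/(23*1) = 1/23, and |x - 49/6| = |185*6 - 49*23|/(23*6) = 17/138.
Cross-multiplying, 1*138 = 138 < 391 = 17*23, so 1/23 is smaller: the convergent 8/1 is closer to x than 49/6.

8/1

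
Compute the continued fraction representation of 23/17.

[1; 2, 1, 5]

Run the Euclidean algorithm on 23 and 17; the successive quotients are the partial quotients a_0, a_1, ... (each step inverts the fractional part left over by the previous one):
  23 = 1*17 + 6, so a_0 = 1.
  17 = 2*6 + 5, so a_1 = 2.
  6 = 1*5 + 1, so a_2 = 1.
  5 = 5*1 + 0, so a_3 = 5.
The remainder reaches 0 after 4 divisions, so the expansion has 4 partial quotients, read off in order.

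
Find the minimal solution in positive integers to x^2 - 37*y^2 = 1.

First expand sqrt(37) as a continued fraction. With x_i = (sqrt(37) + m_i)/d_i and (m_0, d_0) = (0, 1): a_0 = floor(sqrt(37)) = 6, since 6^2 = 36 <= 37 < 49 = 7^2.
Iterate m_{i+1} = d_i*a_i - m_i, d_{i+1} = (37 - m_{i+1}^2)/d_i, a_{i+1} = floor((a_0 + m_{i+1})/d_{i+1}):
  m_1 = 1*6 - 0 = 6, d_1 = (37 - 6^2)/1 = 1/1 = 1, a_1 = floor((6 + 6)/1) = 12.
  m_2 = 1*12 - 6 = 6, d_2 = (37 - 6^2)/1 = 1/1 = 1: (m_2, d_2) = (m_1, d_1) = (6, 1), so from here the quotient a_1 repeats; the period length is 1.
So sqrt(37) = [6; (12)] with period length k = 1.
k is odd, so (p_{k-1}, q_{k-1}) only solves x^2 - 37y^2 = -1 and the fundamental solution of x^2 - 37y^2 = 1 is (p_{2k-1}, q_{2k-1}) = (p_1, q_1); compute convergents through index 1, running through the period twice.
Convergents (p_i = a_i*p_{i-1} + p_{i-2}, q_i = a_i*q_{i-1} + q_{i-2} with p_{-2}=0, p_{-1}=1, q_{-2}=1, q_{-1}=0):
  i=0: a_0=6, p_0 = 6*1 + 0 = 6, q_0 = 6*0 + 1 = 1.
  i=1: a_1=12, p_1 = 12*6 + 1 = 73, q_1 = 12*1 + 0 = 12.
Indeed p_0^2 - 37*q_0^2 = 36 - 37 = -1, not +1.
Check: 73^2 - 37*12^2 = 5329 - 5328 = 1, so (x, y) = (73, 12) solves the equation, and by the theorem it is the least positive solution.

(x, y) = (73, 12)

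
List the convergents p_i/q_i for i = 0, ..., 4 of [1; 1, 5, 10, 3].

1/1, 2/1, 11/6, 112/61, 347/189

Using the convergent recurrence p_i = a_i*p_{i-1} + p_{i-2}, q_i = a_i*q_{i-1} + q_{i-2} with p_{-2}=0, p_{-1}=1, q_{-2}=1, q_{-1}=0:
  i=0: a_0=1, p_0 = 1*1 + 0 = 1, q_0 = 1*0 + 1 = 1.
  i=1: a_1=1, p_1 = 1*1 + 1 = 2, q_1 = 1*1 + 0 = 1.
  i=2: a_2=5, p_2 = 5*2 + 1 = 11, q_2 = 5*1 + 1 = 6.
  i=3: a_3=10, p_3 = 10*11 + 2 = 112, q_3 = 10*6 + 1 = 61.
  i=4: a_4=3, p_4 = 3*112 + 11 = 347, q_4 = 3*61 + 6 = 189.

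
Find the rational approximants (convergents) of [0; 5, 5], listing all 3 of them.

Using the convergent recurrence p_i = a_i*p_{i-1} + p_{i-2}, q_i = a_i*q_{i-1} + q_{i-2} with p_{-2}=0, p_{-1}=1, q_{-2}=1, q_{-1}=0:
  i=0: a_0=0, p_0 = 0*1 + 0 = 0, q_0 = 0*0 + 1 = 1.
  i=1: a_1=5, p_1 = 5*0 + 1 = 1, q_1 = 5*1 + 0 = 5.
  i=2: a_2=5, p_2 = 5*1 + 0 = 5, q_2 = 5*5 + 1 = 26.

0/1, 1/5, 5/26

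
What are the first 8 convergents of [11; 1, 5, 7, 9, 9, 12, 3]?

11/1, 12/1, 71/6, 509/43, 4652/393, 42377/3580, 513176/43353, 1581905/133639

Using the convergent recurrence p_i = a_i*p_{i-1} + p_{i-2}, q_i = a_i*q_{i-1} + q_{i-2} with p_{-2}=0, p_{-1}=1, q_{-2}=1, q_{-1}=0:
  i=0: a_0=11, p_0 = 11*1 + 0 = 11, q_0 = 11*0 + 1 = 1.
  i=1: a_1=1, p_1 = 1*11 + 1 = 12, q_1 = 1*1 + 0 = 1.
  i=2: a_2=5, p_2 = 5*12 + 11 = 71, q_2 = 5*1 + 1 = 6.
  i=3: a_3=7, p_3 = 7*71 + 12 = 509, q_3 = 7*6 + 1 = 43.
  i=4: a_4=9, p_4 = 9*509 + 71 = 4652, q_4 = 9*43 + 6 = 393.
  i=5: a_5=9, p_5 = 9*4652 + 509 = 42377, q_5 = 9*393 + 43 = 3580.
  i=6: a_6=12, p_6 = 12*42377 + 4652 = 513176, q_6 = 12*3580 + 393 = 43353.
  i=7: a_7=3, p_7 = 3*513176 + 42377 = 1581905, q_7 = 3*43353 + 3580 = 133639.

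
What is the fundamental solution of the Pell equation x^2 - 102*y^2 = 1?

First expand sqrt(102) as a continued fraction. With x_i = (sqrt(102) + m_i)/d_i and (m_0, d_0) = (0, 1): a_0 = floor(sqrt(102)) = 10, since 10^2 = 100 <= 102 < 121 = 11^2.
Iterate m_{i+1} = d_i*a_i - m_i, d_{i+1} = (102 - m_{i+1}^2)/d_i, a_{i+1} = floor((a_0 + m_{i+1})/d_{i+1}):
  m_1 = 1*10 - 0 = 10, d_1 = (102 - 10^2)/1 = 2/1 = 2, a_1 = floor((10 + 10)/2) = 10.
  m_2 = 2*10 - 10 = 10, d_2 = (102 - 10^2)/2 = 2/2 = 1, a_2 = floor((10 + 10)/1) = 20.
  m_3 = 1*20 - 10 = 10, d_3 = (102 - 10^2)/1 = 2/1 = 2: (m_3, d_3) = (m_1, d_1) = (10, 2), so from here the quotients repeat a_1, a_2; the period length is 2.
So sqrt(102) = [10; (10, 20)] with period length k = 2.
k is even, so the fundamental solution of x^2 - 102y^2 = 1 is (p_{k-1}, q_{k-1}) = (p_1, q_1); compute convergents through index 1.
Convergents (p_i = a_i*p_{i-1} + p_{i-2}, q_i = a_i*q_{i-1} + q_{i-2} with p_{-2}=0, p_{-1}=1, q_{-2}=1, q_{-1}=0):
  i=0: a_0=10, p_0 = 10*1 + 0 = 10, q_0 = 10*0 + 1 = 1.
  i=1: a_1=10, p_1 = 10*10 + 1 = 101, q_1 = 10*1 + 0 = 10.
Check: 101^2 - 102*10^2 = 10201 - 10200 = 1, so (x, y) = (101, 10) solves the equation, and by the theorem it is the least positive solution.

(x, y) = (101, 10)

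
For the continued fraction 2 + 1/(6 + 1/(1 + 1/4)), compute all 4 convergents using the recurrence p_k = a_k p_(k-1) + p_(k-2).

Using the convergent recurrence p_i = a_i*p_{i-1} + p_{i-2}, q_i = a_i*q_{i-1} + q_{i-2} with p_{-2}=0, p_{-1}=1, q_{-2}=1, q_{-1}=0:
  i=0: a_0=2, p_0 = 2*1 + 0 = 2, q_0 = 2*0 + 1 = 1.
  i=1: a_1=6, p_1 = 6*2 + 1 = 13, q_1 = 6*1 + 0 = 6.
  i=2: a_2=1, p_2 = 1*13 + 2 = 15, q_2 = 1*6 + 1 = 7.
  i=3: a_3=4, p_3 = 4*15 + 13 = 73, q_3 = 4*7 + 6 = 34.

2/1, 13/6, 15/7, 73/34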